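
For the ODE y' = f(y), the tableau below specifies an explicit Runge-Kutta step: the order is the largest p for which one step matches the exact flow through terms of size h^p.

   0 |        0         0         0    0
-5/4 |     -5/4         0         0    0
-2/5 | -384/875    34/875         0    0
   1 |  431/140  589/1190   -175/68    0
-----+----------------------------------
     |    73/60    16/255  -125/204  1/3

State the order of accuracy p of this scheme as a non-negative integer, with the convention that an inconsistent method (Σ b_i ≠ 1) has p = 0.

4

b = (73/60, 16/255, -125/204, 1/3)
c = (0, -5/4, -2/5, 1)
Ac = (0, 0, -17/350, 23/56)
Σ b_i: 73/60·1 + 16/255·1 + (-125/204)·1 + 1/3·1 = 1 ✓
b·c: 16/255·(-5/4) + (-125/204)·(-2/5) + 1/3·1 = 1/2 ✓
b·c²: 16/255·25/16 + (-125/204)·4/25 + 1/3·1 = 1/3 ✓
b·Ac: (-125/204)·(-17/350) + 1/3·23/56 = 1/6 ✓
b·c³: 16/255·(-125/64) + (-125/204)·(-8/125) + 1/3·1 = 1/4 ✓
b·(c∘Ac): (-125/204)·17/875 + 1/3·23/56 = 1/8 ✓
b·Ac²: (-125/204)·17/280 + 1/3·81/224 = 1/12 ✓
b·A²c: 1/3·1/8 = 1/24 ✓; 4 stages ⇒ order 4.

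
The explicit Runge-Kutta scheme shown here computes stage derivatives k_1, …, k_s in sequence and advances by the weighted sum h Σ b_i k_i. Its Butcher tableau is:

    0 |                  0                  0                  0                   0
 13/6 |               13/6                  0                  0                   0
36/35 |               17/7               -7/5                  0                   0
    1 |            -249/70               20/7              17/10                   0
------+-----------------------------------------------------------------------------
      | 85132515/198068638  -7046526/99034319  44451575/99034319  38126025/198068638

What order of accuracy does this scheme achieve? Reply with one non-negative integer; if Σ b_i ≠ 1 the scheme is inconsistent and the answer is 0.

3

b = (85132515/198068638, -7046526/99034319, 44451575/99034319, 38126025/198068638)
c = (0, 13/6, 36/35, 1)
Ac = (0, 0, -91/30, 4168/525)
Σ b_i: 85132515/198068638·1 + (-7046526/99034319)·1 + 44451575/99034319·1 + 38126025/198068638·1 = 1 ✓
b·c: (-7046526/99034319)·13/6 + 44451575/99034319·36/35 + 38126025/198068638·1 = 1/2 ✓
b·c²: (-7046526/99034319)·169/36 + 44451575/99034319·1296/1225 + 38126025/198068638·1 = 1/3 ✓
b·Ac: 44451575/99034319·(-91/30) + 38126025/198068638·4168/525 = 1/6 ✓
b·c³: (-7046526/99034319)·2197/216 + 44451575/99034319·46656/42875 + 38126025/198068638·1 = -5339481253/124783241940 ≠ 1/4 ⇒ order 3.
b·(c∘Ac): 44451575/99034319·(-78/25) + 38126025/198068638·4168/525 = 12653250/99034319 ≠ 1/8
b·Ac²: 44451575/99034319·(-1183/180) + 38126025/198068638·838519/55125 = -2738962781/124783241940 ≠ 1/12
b·A²c: 38126025/198068638·(-1547/300) = -786412809/792274552 ≠ 1/24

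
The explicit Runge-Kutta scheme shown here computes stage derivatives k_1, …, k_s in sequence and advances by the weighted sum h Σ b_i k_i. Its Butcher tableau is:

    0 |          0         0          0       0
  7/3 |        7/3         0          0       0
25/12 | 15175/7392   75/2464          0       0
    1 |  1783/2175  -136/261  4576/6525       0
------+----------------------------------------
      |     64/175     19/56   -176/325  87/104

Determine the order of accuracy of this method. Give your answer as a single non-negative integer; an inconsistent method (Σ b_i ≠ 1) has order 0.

4

b = (64/175, 19/56, -176/325, 87/104)
c = (0, 7/3, 25/12, 1)
Ac = (0, 0, 25/352, 64/261)
Σ b_i: 64/175·1 + 19/56·1 + (-176/325)·1 + 87/104·1 = 1 ✓
b·c: 19/56·7/3 + (-176/325)·25/12 + 87/104·1 = 1/2 ✓
b·c²: 19/56·49/9 + (-176/325)·625/144 + 87/104·1 = 1/3 ✓
b·Ac: (-176/325)·25/352 + 87/104·64/261 = 1/6 ✓
b·c³: 19/56·343/27 + (-176/325)·15625/1728 + 87/104·1 = 1/4 ✓
b·(c∘Ac): (-176/325)·625/4224 + 87/104·64/261 = 1/8 ✓
b·Ac²: (-176/325)·175/1056 + 87/104·6/29 = 1/12 ✓
b·A²c: 87/104·13/261 = 1/24 ✓; 4 stages ⇒ order 4.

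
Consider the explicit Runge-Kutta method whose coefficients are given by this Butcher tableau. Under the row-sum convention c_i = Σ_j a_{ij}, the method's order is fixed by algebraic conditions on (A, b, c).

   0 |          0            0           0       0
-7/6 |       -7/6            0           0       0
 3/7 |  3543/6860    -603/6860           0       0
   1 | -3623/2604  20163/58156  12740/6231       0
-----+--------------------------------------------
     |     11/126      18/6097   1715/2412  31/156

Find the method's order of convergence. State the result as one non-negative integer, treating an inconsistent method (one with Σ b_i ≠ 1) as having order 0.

4

b = (11/126, 18/6097, 1715/2412, 31/156)
c = (0, -7/6, 3/7, 1)
Ac = (0, 0, 201/1960, 117/248)
Σ b_i: 11/126·1 + 18/6097·1 + 1715/2412·1 + 31/156·1 = 1 ✓
b·c: 18/6097·(-7/6) + 1715/2412·3/7 + 31/156·1 = 1/2 ✓
b·c²: 18/6097·49/36 + 1715/2412·9/49 + 31/156·1 = 1/3 ✓
b·Ac: 1715/2412·201/1960 + 31/156·117/248 = 1/6 ✓
b·c³: 18/6097·(-343/216) + 1715/2412·27/343 + 31/156·1 = 1/4 ✓
b·(c∘Ac): 1715/2412·603/13720 + 31/156·117/248 = 1/8 ✓
b·Ac²: 1715/2412·(-67/560) + 31/156·1261/1488 = 1/12 ✓
b·A²c: 31/156·13/62 = 1/24 ✓; 4 stages ⇒ order 4.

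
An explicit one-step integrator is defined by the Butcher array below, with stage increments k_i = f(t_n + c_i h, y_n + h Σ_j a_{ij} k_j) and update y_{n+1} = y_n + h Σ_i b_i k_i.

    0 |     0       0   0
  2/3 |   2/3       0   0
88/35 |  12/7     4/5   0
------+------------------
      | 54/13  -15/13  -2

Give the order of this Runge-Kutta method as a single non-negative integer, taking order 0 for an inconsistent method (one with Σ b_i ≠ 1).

b = (54/13, -15/13, -2)
c = (0, 2/3, 88/35)
Ac = (0, 0, 8/15)
Σ b_i: 54/13·1 + (-15/13)·1 + (-2)·1 = 1 ✓
b·c: (-15/13)·2/3 + (-2)·88/35 = -2638/455 ≠ 1/2 ⇒ order 1.

1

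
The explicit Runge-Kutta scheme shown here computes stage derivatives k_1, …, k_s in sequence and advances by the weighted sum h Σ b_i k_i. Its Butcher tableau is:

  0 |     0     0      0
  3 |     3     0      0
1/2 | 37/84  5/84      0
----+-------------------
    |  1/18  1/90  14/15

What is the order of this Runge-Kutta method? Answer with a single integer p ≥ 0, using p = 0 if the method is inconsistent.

3

b = (1/18, 1/90, 14/15)
c = (0, 3, 1/2)
Ac = (0, 0, 5/28)
Σ b_i: 1/18·1 + 1/90·1 + 14/15·1 = 1 ✓
b·c: 1/90·3 + 14/15·1/2 = 1/2 ✓
b·c²: 1/90·9 + 14/15·1/4 = 1/3 ✓
b·Ac: 14/15·5/28 = 1/6 ✓; 3 stages ⇒ order 3.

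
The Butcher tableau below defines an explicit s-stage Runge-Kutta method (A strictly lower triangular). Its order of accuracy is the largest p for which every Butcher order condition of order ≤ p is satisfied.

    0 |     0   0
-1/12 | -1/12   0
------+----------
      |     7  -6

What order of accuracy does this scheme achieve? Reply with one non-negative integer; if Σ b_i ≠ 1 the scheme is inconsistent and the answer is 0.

b = (7, -6)
c = (0, -1/12)
Σ b_i: 7·1 + (-6)·1 = 1 ✓
b·c: (-6)·(-1/12) = 1/2 ✓; 2 stages ⇒ order 2.

2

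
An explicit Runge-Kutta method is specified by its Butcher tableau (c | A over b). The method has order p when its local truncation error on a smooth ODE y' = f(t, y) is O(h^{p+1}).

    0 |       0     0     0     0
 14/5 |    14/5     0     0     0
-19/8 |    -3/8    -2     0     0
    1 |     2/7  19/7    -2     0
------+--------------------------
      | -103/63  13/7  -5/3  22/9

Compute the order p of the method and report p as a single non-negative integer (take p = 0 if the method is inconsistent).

1

b = (-103/63, 13/7, -5/3, 22/9)
c = (0, 14/5, -19/8, 1)
Ac = (0, 0, -28/5, 247/20)
Σ b_i: (-103/63)·1 + 13/7·1 + (-5/3)·1 + 22/9·1 = 1 ✓
b·c: 13/7·14/5 + (-5/3)·(-19/8) + 22/9·1 = 4177/360 ≠ 1/2 ⇒ order 1.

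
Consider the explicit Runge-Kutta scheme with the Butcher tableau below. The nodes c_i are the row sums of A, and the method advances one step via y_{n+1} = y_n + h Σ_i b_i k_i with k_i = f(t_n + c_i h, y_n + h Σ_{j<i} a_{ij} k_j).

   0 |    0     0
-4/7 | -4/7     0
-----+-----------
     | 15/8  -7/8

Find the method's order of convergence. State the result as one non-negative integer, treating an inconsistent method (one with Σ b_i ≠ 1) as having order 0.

b = (15/8, -7/8)
c = (0, -4/7)
Σ b_i: 15/8·1 + (-7/8)·1 = 1 ✓
b·c: (-7/8)·(-4/7) = 1/2 ✓; 2 stages ⇒ order 2.

2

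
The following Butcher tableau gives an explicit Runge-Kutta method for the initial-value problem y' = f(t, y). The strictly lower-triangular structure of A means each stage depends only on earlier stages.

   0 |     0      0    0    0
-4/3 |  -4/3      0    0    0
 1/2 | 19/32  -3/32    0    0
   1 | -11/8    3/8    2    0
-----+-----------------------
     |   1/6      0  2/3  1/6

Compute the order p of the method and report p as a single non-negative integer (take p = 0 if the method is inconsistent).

4

b = (1/6, 0, 2/3, 1/6)
c = (0, -4/3, 1/2, 1)
Ac = (0, 0, 1/8, 1/2)
Σ b_i: 1/6·1 + 2/3·1 + 1/6·1 = 1 ✓
b·c: 2/3·1/2 + 1/6·1 = 1/2 ✓
b·c²: 2/3·1/4 + 1/6·1 = 1/3 ✓
b·Ac: 2/3·1/8 + 1/6·1/2 = 1/6 ✓
b·c³: 2/3·1/8 + 1/6·1 = 1/4 ✓
b·(c∘Ac): 2/3·1/16 + 1/6·1/2 = 1/8 ✓
b·Ac²: 2/3·(-1/6) + 1/6·7/6 = 1/12 ✓
b·A²c: 1/6·1/4 = 1/24 ✓; 4 stages ⇒ order 4.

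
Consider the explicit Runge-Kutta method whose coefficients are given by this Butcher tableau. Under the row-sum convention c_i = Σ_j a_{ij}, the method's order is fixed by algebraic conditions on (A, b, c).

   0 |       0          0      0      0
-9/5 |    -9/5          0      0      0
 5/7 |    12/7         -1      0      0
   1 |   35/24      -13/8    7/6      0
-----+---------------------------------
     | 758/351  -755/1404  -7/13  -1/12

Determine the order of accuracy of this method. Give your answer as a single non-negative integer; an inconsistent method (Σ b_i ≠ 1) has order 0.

2

b = (758/351, -755/1404, -7/13, -1/12)
c = (0, -9/5, 5/7, 1)
Ac = (0, 0, 9/5, 451/120)
Σ b_i: 758/351·1 + (-755/1404)·1 + (-7/13)·1 + (-1/12)·1 = 1 ✓
b·c: (-755/1404)·(-9/5) + (-7/13)·5/7 + (-1/12)·1 = 1/2 ✓
b·c²: (-755/1404)·81/25 + (-7/13)·25/49 + (-1/12)·1 = -2867/1365 ≠ 1/3 ⇒ order 2.
b·Ac: (-7/13)·9/5 + (-1/12)·451/120 = -24007/18720 ≠ 1/6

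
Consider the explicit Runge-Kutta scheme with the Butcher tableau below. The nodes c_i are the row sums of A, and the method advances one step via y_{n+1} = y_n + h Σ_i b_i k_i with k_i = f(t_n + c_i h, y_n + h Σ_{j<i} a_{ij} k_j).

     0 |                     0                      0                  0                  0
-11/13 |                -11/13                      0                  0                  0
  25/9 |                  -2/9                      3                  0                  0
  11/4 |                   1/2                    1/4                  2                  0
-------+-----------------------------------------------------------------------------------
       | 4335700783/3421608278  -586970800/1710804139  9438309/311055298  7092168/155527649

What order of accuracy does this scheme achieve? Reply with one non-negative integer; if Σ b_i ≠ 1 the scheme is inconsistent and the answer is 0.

b = (4335700783/3421608278, -586970800/1710804139, 9438309/311055298, 7092168/155527649)
c = (0, -11/13, 25/9, 11/4)
Ac = (0, 0, -33/13, 2501/468)
Σ b_i: 4335700783/3421608278·1 + (-586970800/1710804139)·1 + 9438309/311055298·1 + 7092168/155527649·1 = 1 ✓
b·c: (-586970800/1710804139)·(-11/13) + 9438309/311055298·25/9 + 7092168/155527649·11/4 = 1/2 ✓
b·c²: (-586970800/1710804139)·121/169 + 9438309/311055298·625/81 + 7092168/155527649·121/16 = 1/3 ✓
b·Ac: 9438309/311055298·(-33/13) + 7092168/155527649·2501/468 = 1/6 ✓
b·c³: (-586970800/1710804139)·(-1331/2197) + 9438309/311055298·15625/729 + 7092168/155527649·1331/64 = 788964510001/436721638392 ≠ 1/4 ⇒ order 3.
b·(c∘Ac): 9438309/311055298·(-275/39) + 7092168/155527649·27511/1872 = 2767079051/6065578311 ≠ 1/8
b·Ac²: 9438309/311055298·363/169 + 7092168/155527649·854801/54756 = 84838737149/109180409598 ≠ 1/12
b·A²c: 7092168/155527649·(-66/13) = -468083088/2021859437 ≠ 1/24

3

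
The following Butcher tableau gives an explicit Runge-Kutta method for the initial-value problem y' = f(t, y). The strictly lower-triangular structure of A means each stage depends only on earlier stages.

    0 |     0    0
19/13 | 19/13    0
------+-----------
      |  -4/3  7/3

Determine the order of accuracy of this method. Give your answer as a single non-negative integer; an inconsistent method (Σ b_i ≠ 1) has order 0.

b = (-4/3, 7/3)
c = (0, 19/13)
Σ b_i: (-4/3)·1 + 7/3·1 = 1 ✓
b·c: 7/3·19/13 = 133/39 ≠ 1/2 ⇒ order 1.

1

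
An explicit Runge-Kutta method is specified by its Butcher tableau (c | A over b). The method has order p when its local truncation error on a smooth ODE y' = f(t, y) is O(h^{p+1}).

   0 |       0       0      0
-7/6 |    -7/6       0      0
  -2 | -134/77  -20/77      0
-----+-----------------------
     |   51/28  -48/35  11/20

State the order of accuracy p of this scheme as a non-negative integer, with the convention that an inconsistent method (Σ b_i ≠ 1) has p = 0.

b = (51/28, -48/35, 11/20)
c = (0, -7/6, -2)
Ac = (0, 0, 10/33)
Σ b_i: 51/28·1 + (-48/35)·1 + 11/20·1 = 1 ✓
b·c: (-48/35)·(-7/6) + 11/20·(-2) = 1/2 ✓
b·c²: (-48/35)·49/36 + 11/20·4 = 1/3 ✓
b·Ac: 11/20·10/33 = 1/6 ✓; 3 stages ⇒ order 3.

3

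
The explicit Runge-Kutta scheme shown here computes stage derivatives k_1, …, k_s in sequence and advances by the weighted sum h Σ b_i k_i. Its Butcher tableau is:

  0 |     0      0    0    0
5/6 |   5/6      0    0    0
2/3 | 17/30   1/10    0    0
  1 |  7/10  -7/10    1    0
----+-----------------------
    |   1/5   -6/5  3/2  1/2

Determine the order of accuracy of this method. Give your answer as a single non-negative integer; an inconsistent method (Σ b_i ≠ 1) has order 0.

b = (1/5, -6/5, 3/2, 1/2)
c = (0, 5/6, 2/3, 1)
Ac = (0, 0, 1/12, 1/12)
Σ b_i: 1/5·1 + (-6/5)·1 + 3/2·1 + 1/2·1 = 1 ✓
b·c: (-6/5)·5/6 + 3/2·2/3 + 1/2·1 = 1/2 ✓
b·c²: (-6/5)·25/36 + 3/2·4/9 + 1/2·1 = 1/3 ✓
b·Ac: 3/2·1/12 + 1/2·1/12 = 1/6 ✓
b·c³: (-6/5)·125/216 + 3/2·8/27 + 1/2·1 = 1/4 ✓
b·(c∘Ac): 3/2·1/18 + 1/2·1/12 = 1/8 ✓
b·Ac²: 3/2·5/72 + 1/2·(-1/24) = 1/12 ✓
b·A²c: 1/2·1/12 = 1/24 ✓; 4 stages ⇒ order 4.

4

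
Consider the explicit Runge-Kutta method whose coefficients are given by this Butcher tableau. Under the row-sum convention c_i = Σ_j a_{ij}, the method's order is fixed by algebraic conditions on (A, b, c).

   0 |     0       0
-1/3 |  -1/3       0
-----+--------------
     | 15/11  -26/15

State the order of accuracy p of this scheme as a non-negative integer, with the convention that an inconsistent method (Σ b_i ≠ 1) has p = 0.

b = (15/11, -26/15)
c = (0, -1/3)
Σ b_i: 15/11·1 + (-26/15)·1 = -61/165 ≠ 1 ⇒ order 0.

0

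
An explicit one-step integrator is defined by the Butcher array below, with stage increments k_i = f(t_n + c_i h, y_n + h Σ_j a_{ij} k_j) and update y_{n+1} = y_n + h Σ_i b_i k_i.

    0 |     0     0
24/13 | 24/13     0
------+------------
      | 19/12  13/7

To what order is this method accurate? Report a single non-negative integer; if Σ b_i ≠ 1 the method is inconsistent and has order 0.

b = (19/12, 13/7)
c = (0, 24/13)
Σ b_i: 19/12·1 + 13/7·1 = 289/84 ≠ 1 ⇒ order 0.

0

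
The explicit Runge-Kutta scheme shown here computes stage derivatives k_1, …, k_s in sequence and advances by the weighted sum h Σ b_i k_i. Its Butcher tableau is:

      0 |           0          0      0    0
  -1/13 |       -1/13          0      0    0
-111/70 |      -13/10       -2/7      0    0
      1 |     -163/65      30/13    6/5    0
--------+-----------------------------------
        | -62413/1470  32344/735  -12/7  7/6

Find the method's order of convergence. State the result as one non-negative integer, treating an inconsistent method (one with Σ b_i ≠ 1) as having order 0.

b = (-62413/1470, 32344/735, -12/7, 7/6)
c = (0, -1/13, -111/70, 1)
Ac = (0, 0, 2/91, -61527/29575)
Σ b_i: (-62413/1470)·1 + 32344/735·1 + (-12/7)·1 + 7/6·1 = 1 ✓
b·c: 32344/735·(-1/13) + (-12/7)·(-111/70) + 7/6·1 = 1/2 ✓
b·c²: 32344/735·1/169 + (-12/7)·12321/4900 + 7/6·1 = -1928629/668850 ≠ 1/3 ⇒ order 2.
b·Ac: (-12/7)·2/91 + 7/6·(-61527/29575) = -1020541/414050 ≠ 1/6

2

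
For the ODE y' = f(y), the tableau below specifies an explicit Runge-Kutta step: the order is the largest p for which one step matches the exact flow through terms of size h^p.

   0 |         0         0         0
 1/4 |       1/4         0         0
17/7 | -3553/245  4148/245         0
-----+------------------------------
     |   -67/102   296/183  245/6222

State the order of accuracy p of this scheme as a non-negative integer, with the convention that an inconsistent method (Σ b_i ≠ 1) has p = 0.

b = (-67/102, 296/183, 245/6222)
c = (0, 1/4, 17/7)
Ac = (0, 0, 1037/245)
Σ b_i: (-67/102)·1 + 296/183·1 + 245/6222·1 = 1 ✓
b·c: 296/183·1/4 + 245/6222·17/7 = 1/2 ✓
b·c²: 296/183·1/16 + 245/6222·289/49 = 1/3 ✓
b·Ac: 245/6222·1037/245 = 1/6 ✓; 3 stages ⇒ order 3.

3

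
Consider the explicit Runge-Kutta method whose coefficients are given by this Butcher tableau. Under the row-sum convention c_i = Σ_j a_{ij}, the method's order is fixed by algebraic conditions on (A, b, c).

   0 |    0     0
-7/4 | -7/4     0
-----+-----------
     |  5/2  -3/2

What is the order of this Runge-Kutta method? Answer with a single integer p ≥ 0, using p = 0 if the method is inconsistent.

1

b = (5/2, -3/2)
c = (0, -7/4)
Σ b_i: 5/2·1 + (-3/2)·1 = 1 ✓
b·c: (-3/2)·(-7/4) = 21/8 ≠ 1/2 ⇒ order 1.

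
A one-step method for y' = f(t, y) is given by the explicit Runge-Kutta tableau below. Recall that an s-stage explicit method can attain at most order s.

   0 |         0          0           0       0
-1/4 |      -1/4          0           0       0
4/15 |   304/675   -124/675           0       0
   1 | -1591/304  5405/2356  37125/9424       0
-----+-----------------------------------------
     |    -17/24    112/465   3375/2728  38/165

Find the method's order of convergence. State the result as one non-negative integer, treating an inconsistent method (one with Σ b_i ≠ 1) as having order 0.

4

b = (-17/24, 112/465, 3375/2728, 38/165)
c = (0, -1/4, 4/15, 1)
Ac = (0, 0, 31/675, 145/304)
Σ b_i: (-17/24)·1 + 112/465·1 + 3375/2728·1 + 38/165·1 = 1 ✓
b·c: 112/465·(-1/4) + 3375/2728·4/15 + 38/165·1 = 1/2 ✓
b·c²: 112/465·1/16 + 3375/2728·16/225 + 38/165·1 = 1/3 ✓
b·Ac: 3375/2728·31/675 + 38/165·145/304 = 1/6 ✓
b·c³: 112/465·(-1/64) + 3375/2728·64/3375 + 38/165·1 = 1/4 ✓
b·(c∘Ac): 3375/2728·124/10125 + 38/165·145/304 = 1/8 ✓
b·Ac²: 3375/2728·(-31/2700) + 38/165·515/1216 = 1/12 ✓
b·A²c: 38/165·55/304 = 1/24 ✓; 4 stages ⇒ order 4.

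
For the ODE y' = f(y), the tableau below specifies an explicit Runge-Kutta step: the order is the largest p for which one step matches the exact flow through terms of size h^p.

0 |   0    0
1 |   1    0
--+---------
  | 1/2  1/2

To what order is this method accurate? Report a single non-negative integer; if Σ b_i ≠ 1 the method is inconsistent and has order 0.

2

b = (1/2, 1/2)
c = (0, 1)
Σ b_i: 1/2·1 + 1/2·1 = 1 ✓
b·c: 1/2·1 = 1/2 ✓; 2 stages ⇒ order 2.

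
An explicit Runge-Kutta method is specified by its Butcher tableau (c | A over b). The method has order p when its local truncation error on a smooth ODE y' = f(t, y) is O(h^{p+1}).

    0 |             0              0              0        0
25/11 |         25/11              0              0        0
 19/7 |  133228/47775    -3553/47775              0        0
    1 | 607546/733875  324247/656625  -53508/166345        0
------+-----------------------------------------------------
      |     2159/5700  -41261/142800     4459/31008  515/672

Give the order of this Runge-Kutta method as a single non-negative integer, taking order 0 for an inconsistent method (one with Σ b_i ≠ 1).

4

b = (2159/5700, -41261/142800, 4459/31008, 515/672)
c = (0, 25/11, 19/7, 1)
Ac = (0, 0, -323/1911, 77/309)
Σ b_i: 2159/5700·1 + (-41261/142800)·1 + 4459/31008·1 + 515/672·1 = 1 ✓
b·c: (-41261/142800)·25/11 + 4459/31008·19/7 + 515/672·1 = 1/2 ✓
b·c²: (-41261/142800)·625/121 + 4459/31008·361/49 + 515/672·1 = 1/3 ✓
b·Ac: 4459/31008·(-323/1911) + 515/672·77/309 = 1/6 ✓
b·c³: (-41261/142800)·15625/1331 + 4459/31008·6859/343 + 515/672·1 = 1/4 ✓
b·(c∘Ac): 4459/31008·(-6137/13377) + 515/672·77/309 = 1/8 ✓
b·Ac²: 4459/31008·(-8075/21021) + 515/672·3073/16995 = 1/12 ✓
b·A²c: 515/672·28/515 = 1/24 ✓; 4 stages ⇒ order 4.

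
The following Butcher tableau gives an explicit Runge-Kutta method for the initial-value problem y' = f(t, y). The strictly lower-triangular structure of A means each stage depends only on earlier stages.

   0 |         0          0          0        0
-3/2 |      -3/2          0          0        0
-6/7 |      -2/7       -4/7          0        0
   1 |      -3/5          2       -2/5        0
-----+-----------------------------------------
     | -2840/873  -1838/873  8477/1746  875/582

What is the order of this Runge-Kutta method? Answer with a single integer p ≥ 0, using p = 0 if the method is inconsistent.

3

b = (-2840/873, -1838/873, 8477/1746, 875/582)
c = (0, -3/2, -6/7, 1)
Ac = (0, 0, 6/7, -93/35)
Σ b_i: (-2840/873)·1 + (-1838/873)·1 + 8477/1746·1 + 875/582·1 = 1 ✓
b·c: (-1838/873)·(-3/2) + 8477/1746·(-6/7) + 875/582·1 = 1/2 ✓
b·c²: (-1838/873)·9/4 + 8477/1746·36/49 + 875/582·1 = 1/3 ✓
b·Ac: 8477/1746·6/7 + 875/582·(-93/35) = 1/6 ✓
b·c³: (-1838/873)·(-27/8) + 8477/1746·(-216/343) + 875/582·1 = 45235/8148 ≠ 1/4 ⇒ order 3.
b·(c∘Ac): 8477/1746·(-36/49) + 875/582·(-93/35) = -1467/194 ≠ 1/8
b·Ac²: 8477/1746·(-9/7) + 875/582·2061/490 = 221/2716 ≠ 1/12
b·A²c: 875/582·(-12/35) = -50/97 ≠ 1/24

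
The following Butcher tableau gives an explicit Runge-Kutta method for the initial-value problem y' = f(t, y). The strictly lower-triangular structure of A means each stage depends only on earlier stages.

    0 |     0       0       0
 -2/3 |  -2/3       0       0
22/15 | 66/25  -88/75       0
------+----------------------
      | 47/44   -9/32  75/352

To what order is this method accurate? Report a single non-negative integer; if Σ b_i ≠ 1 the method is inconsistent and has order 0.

b = (47/44, -9/32, 75/352)
c = (0, -2/3, 22/15)
Ac = (0, 0, 176/225)
Σ b_i: 47/44·1 + (-9/32)·1 + 75/352·1 = 1 ✓
b·c: (-9/32)·(-2/3) + 75/352·22/15 = 1/2 ✓
b·c²: (-9/32)·4/9 + 75/352·484/225 = 1/3 ✓
b·Ac: 75/352·176/225 = 1/6 ✓; 3 stages ⇒ order 3.

3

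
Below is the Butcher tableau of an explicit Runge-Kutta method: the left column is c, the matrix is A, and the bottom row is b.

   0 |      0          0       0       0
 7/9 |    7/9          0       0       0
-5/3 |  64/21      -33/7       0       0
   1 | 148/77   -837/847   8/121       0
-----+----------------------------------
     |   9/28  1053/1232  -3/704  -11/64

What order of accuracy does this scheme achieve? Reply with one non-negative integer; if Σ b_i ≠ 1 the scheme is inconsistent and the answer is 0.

b = (9/28, 1053/1232, -3/704, -11/64)
c = (0, 7/9, -5/3, 1)
Ac = (0, 0, -11/3, -29/33)
Σ b_i: 9/28·1 + 1053/1232·1 + (-3/704)·1 + (-11/64)·1 = 1 ✓
b·c: 1053/1232·7/9 + (-3/704)·(-5/3) + (-11/64)·1 = 1/2 ✓
b·c²: 1053/1232·49/81 + (-3/704)·25/9 + (-11/64)·1 = 1/3 ✓
b·Ac: (-3/704)·(-11/3) + (-11/64)·(-29/33) = 1/6 ✓
b·c³: 1053/1232·343/729 + (-3/704)·(-125/27) + (-11/64)·1 = 1/4 ✓
b·(c∘Ac): (-3/704)·55/9 + (-11/64)·(-29/33) = 1/8 ✓
b·Ac²: (-3/704)·(-77/27) + (-11/64)·(-41/99) = 1/12 ✓
b·A²c: (-11/64)·(-8/33) = 1/24 ✓; 4 stages ⇒ order 4.

4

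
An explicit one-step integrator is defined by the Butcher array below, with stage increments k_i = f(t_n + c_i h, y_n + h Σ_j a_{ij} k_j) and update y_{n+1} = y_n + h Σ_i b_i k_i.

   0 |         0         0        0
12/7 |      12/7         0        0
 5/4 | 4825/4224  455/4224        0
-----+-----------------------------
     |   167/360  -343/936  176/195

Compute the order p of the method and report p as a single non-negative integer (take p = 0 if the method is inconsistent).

b = (167/360, -343/936, 176/195)
c = (0, 12/7, 5/4)
Ac = (0, 0, 65/352)
Σ b_i: 167/360·1 + (-343/936)·1 + 176/195·1 = 1 ✓
b·c: (-343/936)·12/7 + 176/195·5/4 = 1/2 ✓
b·c²: (-343/936)·144/49 + 176/195·25/16 = 1/3 ✓
b·Ac: 176/195·65/352 = 1/6 ✓; 3 stages ⇒ order 3.

3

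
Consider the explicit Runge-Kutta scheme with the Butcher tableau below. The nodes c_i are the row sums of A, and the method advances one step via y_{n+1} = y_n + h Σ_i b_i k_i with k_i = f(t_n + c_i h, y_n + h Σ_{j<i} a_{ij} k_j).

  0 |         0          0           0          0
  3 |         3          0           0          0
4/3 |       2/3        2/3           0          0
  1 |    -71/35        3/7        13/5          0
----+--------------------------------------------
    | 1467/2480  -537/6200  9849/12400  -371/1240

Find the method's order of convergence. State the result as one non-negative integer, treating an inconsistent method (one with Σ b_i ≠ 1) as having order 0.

3

b = (1467/2480, -537/6200, 9849/12400, -371/1240)
c = (0, 3, 4/3, 1)
Ac = (0, 0, 2, 499/105)
Σ b_i: 1467/2480·1 + (-537/6200)·1 + 9849/12400·1 + (-371/1240)·1 = 1 ✓
b·c: (-537/6200)·3 + 9849/12400·4/3 + (-371/1240)·1 = 1/2 ✓
b·c²: (-537/6200)·9 + 9849/12400·16/9 + (-371/1240)·1 = 1/3 ✓
b·Ac: 9849/12400·2 + (-371/1240)·499/105 = 1/6 ✓
b·c³: (-537/6200)·27 + 9849/12400·64/27 + (-371/1240)·1 = -4213/5580 ≠ 1/4 ⇒ order 3.
b·(c∘Ac): 9849/12400·8/3 + (-371/1240)·499/105 = 12949/18600 ≠ 1/8
b·Ac²: 9849/12400·6 + (-371/1240)·2671/315 = 3109/1395 ≠ 1/12
b·A²c: (-371/1240)·26/5 = -4823/3100 ≠ 1/24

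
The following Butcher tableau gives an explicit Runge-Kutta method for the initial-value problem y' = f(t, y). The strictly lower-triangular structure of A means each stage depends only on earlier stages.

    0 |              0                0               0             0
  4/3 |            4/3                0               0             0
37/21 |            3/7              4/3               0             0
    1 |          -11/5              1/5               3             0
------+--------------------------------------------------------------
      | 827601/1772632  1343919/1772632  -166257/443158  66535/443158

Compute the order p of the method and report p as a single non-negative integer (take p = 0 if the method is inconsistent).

b = (827601/1772632, 1343919/1772632, -166257/443158, 66535/443158)
c = (0, 4/3, 37/21, 1)
Ac = (0, 0, 16/9, 583/105)
Σ b_i: 827601/1772632·1 + 1343919/1772632·1 + (-166257/443158)·1 + 66535/443158·1 = 1 ✓
b·c: 1343919/1772632·4/3 + (-166257/443158)·37/21 + 66535/443158·1 = 1/2 ✓
b·c²: 1343919/1772632·16/9 + (-166257/443158)·1369/441 + 66535/443158·1 = 1/3 ✓
b·Ac: (-166257/443158)·16/9 + 66535/443158·583/105 = 1/6 ✓
b·c³: 1343919/1772632·64/27 + (-166257/443158)·50653/9261 + 66535/443158·1 = -1461931/13959477 ≠ 1/4 ⇒ order 3.
b·(c∘Ac): (-166257/443158)·592/189 + 66535/443158·583/105 = -151335/443158 ≠ 1/8
b·Ac²: (-166257/443158)·64/27 + 66535/443158·21319/2205 = 15699707/27918954 ≠ 1/12
b·A²c: 66535/443158·16/3 = 532280/664737 ≠ 1/24

3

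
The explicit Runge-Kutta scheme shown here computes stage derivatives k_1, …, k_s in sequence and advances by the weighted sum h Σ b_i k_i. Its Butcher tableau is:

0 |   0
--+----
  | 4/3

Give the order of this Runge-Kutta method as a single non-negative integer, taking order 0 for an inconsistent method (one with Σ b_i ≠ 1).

0

b = (4/3)
c = (0)
Σ b_i: 4/3·1 = 4/3 ≠ 1 ⇒ order 0.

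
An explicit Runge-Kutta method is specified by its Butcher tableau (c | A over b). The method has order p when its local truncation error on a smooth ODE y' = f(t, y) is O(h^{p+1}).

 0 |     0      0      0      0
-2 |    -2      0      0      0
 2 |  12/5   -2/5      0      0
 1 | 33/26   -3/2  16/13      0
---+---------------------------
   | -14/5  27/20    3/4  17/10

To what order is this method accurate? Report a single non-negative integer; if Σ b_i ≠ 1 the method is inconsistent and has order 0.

b = (-14/5, 27/20, 3/4, 17/10)
c = (0, -2, 2, 1)
Ac = (0, 0, 4/5, 71/13)
Σ b_i: (-14/5)·1 + 27/20·1 + 3/4·1 + 17/10·1 = 1 ✓
b·c: 27/20·(-2) + 3/4·2 + 17/10·1 = 1/2 ✓
b·c²: 27/20·4 + 3/4·4 + 17/10·1 = 101/10 ≠ 1/3 ⇒ order 2.
b·Ac: 3/4·4/5 + 17/10·71/13 = 257/26 ≠ 1/6

2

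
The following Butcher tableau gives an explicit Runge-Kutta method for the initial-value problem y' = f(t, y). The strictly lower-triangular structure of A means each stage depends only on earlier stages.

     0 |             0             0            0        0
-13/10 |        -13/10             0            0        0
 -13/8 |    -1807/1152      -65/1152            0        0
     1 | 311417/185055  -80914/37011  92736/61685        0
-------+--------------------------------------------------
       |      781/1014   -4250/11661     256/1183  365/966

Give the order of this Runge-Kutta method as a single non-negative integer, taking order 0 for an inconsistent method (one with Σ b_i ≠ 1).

b = (781/1014, -4250/11661, 256/1183, 365/966)
c = (0, -13/10, -13/8, 1)
Ac = (0, 0, 169/2304, 437/1095)
Σ b_i: 781/1014·1 + (-4250/11661)·1 + 256/1183·1 + 365/966·1 = 1 ✓
b·c: (-4250/11661)·(-13/10) + 256/1183·(-13/8) + 365/966·1 = 1/2 ✓
b·c²: (-4250/11661)·169/100 + 256/1183·169/64 + 365/966·1 = 1/3 ✓
b·Ac: 256/1183·169/2304 + 365/966·437/1095 = 1/6 ✓
b·c³: (-4250/11661)·(-2197/1000) + 256/1183·(-2197/512) + 365/966·1 = 1/4 ✓
b·(c∘Ac): 256/1183·(-2197/18432) + 365/966·437/1095 = 1/8 ✓
b·Ac²: 256/1183·(-2197/23040) + 365/966·3013/10950 = 1/12 ✓
b·A²c: 365/966·161/1460 = 1/24 ✓; 4 stages ⇒ order 4.

4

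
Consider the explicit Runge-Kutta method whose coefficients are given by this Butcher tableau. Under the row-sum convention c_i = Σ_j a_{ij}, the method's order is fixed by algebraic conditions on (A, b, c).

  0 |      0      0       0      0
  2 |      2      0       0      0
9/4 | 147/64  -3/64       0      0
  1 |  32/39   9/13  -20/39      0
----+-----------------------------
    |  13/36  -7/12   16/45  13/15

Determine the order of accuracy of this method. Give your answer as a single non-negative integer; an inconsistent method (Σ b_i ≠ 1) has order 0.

b = (13/36, -7/12, 16/45, 13/15)
c = (0, 2, 9/4, 1)
Ac = (0, 0, -3/32, 3/13)
Σ b_i: 13/36·1 + (-7/12)·1 + 16/45·1 + 13/15·1 = 1 ✓
b·c: (-7/12)·2 + 16/45·9/4 + 13/15·1 = 1/2 ✓
b·c²: (-7/12)·4 + 16/45·81/16 + 13/15·1 = 1/3 ✓
b·Ac: 16/45·(-3/32) + 13/15·3/13 = 1/6 ✓
b·c³: (-7/12)·8 + 16/45·729/64 + 13/15·1 = 1/4 ✓
b·(c∘Ac): 16/45·(-27/128) + 13/15·3/13 = 1/8 ✓
b·Ac²: 16/45·(-3/16) + 13/15·9/52 = 1/12 ✓
b·A²c: 13/15·5/104 = 1/24 ✓; 4 stages ⇒ order 4.

4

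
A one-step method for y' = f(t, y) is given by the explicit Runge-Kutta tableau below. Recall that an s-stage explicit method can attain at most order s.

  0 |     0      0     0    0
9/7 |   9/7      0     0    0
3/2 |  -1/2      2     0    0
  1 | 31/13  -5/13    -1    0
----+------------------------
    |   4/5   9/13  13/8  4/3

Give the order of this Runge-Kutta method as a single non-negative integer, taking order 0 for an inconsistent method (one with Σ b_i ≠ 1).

0

b = (4/5, 9/13, 13/8, 4/3)
c = (0, 9/7, 3/2, 1)
Ac = (0, 0, 18/7, -363/182)
Σ b_i: 4/5·1 + 9/13·1 + 13/8·1 + 4/3·1 = 6943/1560 ≠ 1 ⇒ order 0.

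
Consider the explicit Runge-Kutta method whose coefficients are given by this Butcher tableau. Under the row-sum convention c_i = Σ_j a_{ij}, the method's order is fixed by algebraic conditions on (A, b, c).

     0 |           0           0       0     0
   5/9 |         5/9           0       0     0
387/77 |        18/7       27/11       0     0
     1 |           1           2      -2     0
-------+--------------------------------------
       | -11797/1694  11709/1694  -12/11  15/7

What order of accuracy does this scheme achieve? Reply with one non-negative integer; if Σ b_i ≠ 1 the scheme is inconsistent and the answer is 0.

2

b = (-11797/1694, 11709/1694, -12/11, 15/7)
c = (0, 5/9, 387/77, 1)
Ac = (0, 0, 15/11, -6196/693)
Σ b_i: (-11797/1694)·1 + 11709/1694·1 + (-12/11)·1 + 15/7·1 = 1 ✓
b·c: 11709/1694·5/9 + (-12/11)·387/77 + 15/7·1 = 1/2 ✓
b·c²: 11709/1694·25/81 + (-12/11)·149769/5929 + 15/7·1 = -27330089/1173942 ≠ 1/3 ⇒ order 2.
b·Ac: (-12/11)·15/11 + 15/7·(-6196/693) = -367240/17787 ≠ 1/6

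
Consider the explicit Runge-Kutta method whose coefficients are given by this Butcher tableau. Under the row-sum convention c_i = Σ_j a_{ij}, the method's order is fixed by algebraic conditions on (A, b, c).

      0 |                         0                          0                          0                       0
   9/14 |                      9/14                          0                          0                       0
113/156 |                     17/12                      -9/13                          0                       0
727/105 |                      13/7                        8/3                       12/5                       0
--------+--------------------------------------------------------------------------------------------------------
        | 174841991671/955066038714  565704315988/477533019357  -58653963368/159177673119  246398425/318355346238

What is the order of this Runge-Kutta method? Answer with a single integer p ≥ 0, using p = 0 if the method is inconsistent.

b = (174841991671/955066038714, 565704315988/477533019357, -58653963368/159177673119, 246398425/318355346238)
c = (0, 9/14, 113/156, 727/105)
Ac = (0, 0, -81/182, 1571/455)
Σ b_i: 174841991671/955066038714·1 + 565704315988/477533019357·1 + (-58653963368/159177673119)·1 + 246398425/318355346238·1 = 1 ✓
b·c: 565704315988/477533019357·9/14 + (-58653963368/159177673119)·113/156 + 246398425/318355346238·727/105 = 1/2 ✓
b·c²: 565704315988/477533019357·81/196 + (-58653963368/159177673119)·12769/24336 + 246398425/318355346238·528529/11025 = 1/3 ✓
b·Ac: (-58653963368/159177673119)·(-81/182) + 246398425/318355346238·1571/455 = 1/6 ✓
b·c³: 565704315988/477533019357·729/2744 + (-58653963368/159177673119)·1442897/3796416 + 246398425/318355346238·384240583/1157625 = 5251194815035759/12167541333216360 ≠ 1/4 ⇒ order 3.
b·(c∘Ac): (-58653963368/159177673119)·(-3051/9464) + 246398425/318355346238·1142117/47775 = 917870459273/6685462270998 ≠ 1/8
b·Ac²: (-58653963368/159177673119)·(-729/2548) + 246398425/318355346238·1173241/496860 = 37285699032311/347644038091896 ≠ 1/12
b·A²c: 246398425/318355346238·(-486/455) = -43864335/53059224373 ≠ 1/24

3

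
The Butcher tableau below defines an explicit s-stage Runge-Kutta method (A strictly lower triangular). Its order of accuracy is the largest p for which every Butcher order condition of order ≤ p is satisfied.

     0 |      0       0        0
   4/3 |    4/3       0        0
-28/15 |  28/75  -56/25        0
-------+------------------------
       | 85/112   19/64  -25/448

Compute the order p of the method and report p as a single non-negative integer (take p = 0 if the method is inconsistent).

3

b = (85/112, 19/64, -25/448)
c = (0, 4/3, -28/15)
Ac = (0, 0, -224/75)
Σ b_i: 85/112·1 + 19/64·1 + (-25/448)·1 = 1 ✓
b·c: 19/64·4/3 + (-25/448)·(-28/15) = 1/2 ✓
b·c²: 19/64·16/9 + (-25/448)·784/225 = 1/3 ✓
b·Ac: (-25/448)·(-224/75) = 1/6 ✓; 3 stages ⇒ order 3.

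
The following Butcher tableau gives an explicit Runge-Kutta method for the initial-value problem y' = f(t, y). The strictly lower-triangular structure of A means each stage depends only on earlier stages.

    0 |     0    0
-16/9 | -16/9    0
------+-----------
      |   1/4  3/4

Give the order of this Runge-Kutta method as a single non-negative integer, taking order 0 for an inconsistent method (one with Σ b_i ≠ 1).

b = (1/4, 3/4)
c = (0, -16/9)
Σ b_i: 1/4·1 + 3/4·1 = 1 ✓
b·c: 3/4·(-16/9) = -4/3 ≠ 1/2 ⇒ order 1.

1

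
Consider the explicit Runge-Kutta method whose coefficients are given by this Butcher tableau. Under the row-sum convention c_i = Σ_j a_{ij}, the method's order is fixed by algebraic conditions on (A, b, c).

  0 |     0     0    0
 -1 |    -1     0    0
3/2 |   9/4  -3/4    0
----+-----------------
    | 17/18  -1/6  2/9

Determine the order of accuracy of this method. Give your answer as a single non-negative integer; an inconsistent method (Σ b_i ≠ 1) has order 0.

3

b = (17/18, -1/6, 2/9)
c = (0, -1, 3/2)
Ac = (0, 0, 3/4)
Σ b_i: 17/18·1 + (-1/6)·1 + 2/9·1 = 1 ✓
b·c: (-1/6)·(-1) + 2/9·3/2 = 1/2 ✓
b·c²: (-1/6)·1 + 2/9·9/4 = 1/3 ✓
b·Ac: 2/9·3/4 = 1/6 ✓; 3 stages ⇒ order 3.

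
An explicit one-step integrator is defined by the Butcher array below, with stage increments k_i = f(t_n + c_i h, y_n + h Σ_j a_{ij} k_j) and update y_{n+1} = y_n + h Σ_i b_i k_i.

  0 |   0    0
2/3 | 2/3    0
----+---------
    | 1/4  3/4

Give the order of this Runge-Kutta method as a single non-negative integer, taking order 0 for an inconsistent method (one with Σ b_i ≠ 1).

b = (1/4, 3/4)
c = (0, 2/3)
Σ b_i: 1/4·1 + 3/4·1 = 1 ✓
b·c: 3/4·2/3 = 1/2 ✓; 2 stages ⇒ order 2.

2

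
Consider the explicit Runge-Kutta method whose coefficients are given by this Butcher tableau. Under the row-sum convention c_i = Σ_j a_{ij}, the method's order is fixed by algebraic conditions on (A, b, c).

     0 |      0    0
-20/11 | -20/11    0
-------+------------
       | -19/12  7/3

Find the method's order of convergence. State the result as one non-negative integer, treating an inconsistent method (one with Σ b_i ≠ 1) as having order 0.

0

b = (-19/12, 7/3)
c = (0, -20/11)
Σ b_i: (-19/12)·1 + 7/3·1 = 3/4 ≠ 1 ⇒ order 0.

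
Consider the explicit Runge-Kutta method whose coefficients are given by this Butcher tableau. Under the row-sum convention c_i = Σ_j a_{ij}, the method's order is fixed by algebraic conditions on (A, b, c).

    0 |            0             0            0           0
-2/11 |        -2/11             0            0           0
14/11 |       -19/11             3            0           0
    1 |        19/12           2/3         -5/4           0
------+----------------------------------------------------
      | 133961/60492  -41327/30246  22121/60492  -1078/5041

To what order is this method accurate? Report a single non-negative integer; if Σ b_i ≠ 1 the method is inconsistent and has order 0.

3

b = (133961/60492, -41327/30246, 22121/60492, -1078/5041)
c = (0, -2/11, 14/11, 1)
Ac = (0, 0, -6/11, -113/66)
Σ b_i: 133961/60492·1 + (-41327/30246)·1 + 22121/60492·1 + (-1078/5041)·1 = 1 ✓
b·c: (-41327/30246)·(-2/11) + 22121/60492·14/11 + (-1078/5041)·1 = 1/2 ✓
b·c²: (-41327/30246)·4/121 + 22121/60492·196/121 + (-1078/5041)·1 = 1/3 ✓
b·Ac: 22121/60492·(-6/11) + (-1078/5041)·(-113/66) = 1/6 ✓
b·c³: (-41327/30246)·(-8/1331) + 22121/60492·2744/1331 + (-1078/5041)·1 = 334420/609961 ≠ 1/4 ⇒ order 3.
b·(c∘Ac): 22121/60492·(-84/121) + (-1078/5041)·(-113/66) = 18676/166353 ≠ 1/8
b·Ac²: 22121/60492·12/121 + (-1078/5041)·(-727/363) = 77279/166353 ≠ 1/12
b·A²c: (-1078/5041)·15/22 = -735/5041 ≠ 1/24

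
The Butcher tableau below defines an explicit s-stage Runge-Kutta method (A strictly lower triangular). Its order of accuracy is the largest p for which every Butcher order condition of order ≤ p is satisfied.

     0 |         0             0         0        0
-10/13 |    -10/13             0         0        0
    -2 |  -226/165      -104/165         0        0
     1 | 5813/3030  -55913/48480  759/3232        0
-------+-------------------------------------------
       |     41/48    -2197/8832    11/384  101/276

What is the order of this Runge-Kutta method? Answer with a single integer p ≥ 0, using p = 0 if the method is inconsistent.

4

b = (41/48, -2197/8832, 11/384, 101/276)
c = (0, -10/13, -2, 1)
Ac = (0, 0, 16/33, 253/606)
Σ b_i: 41/48·1 + (-2197/8832)·1 + 11/384·1 + 101/276·1 = 1 ✓
b·c: (-2197/8832)·(-10/13) + 11/384·(-2) + 101/276·1 = 1/2 ✓
b·c²: (-2197/8832)·100/169 + 11/384·4 + 101/276·1 = 1/3 ✓
b·Ac: 11/384·16/33 + 101/276·253/606 = 1/6 ✓
b·c³: (-2197/8832)·(-1000/2197) + 11/384·(-8) + 101/276·1 = 1/4 ✓
b·(c∘Ac): 11/384·(-32/33) + 101/276·253/606 = 1/8 ✓
b·Ac²: 11/384·(-160/429) + 101/276·1012/3939 = 1/12 ✓
b·A²c: 101/276·23/202 = 1/24 ✓; 4 stages ⇒ order 4.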